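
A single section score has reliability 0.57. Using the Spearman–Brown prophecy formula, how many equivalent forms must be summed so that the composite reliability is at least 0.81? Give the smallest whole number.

k ≥ ρ*(1−ρ₁)/(ρ₁(1−ρ*)) = 0.81·0.43 / (0.57·0.19) = 3.216.
Smallest integer k = 4.

4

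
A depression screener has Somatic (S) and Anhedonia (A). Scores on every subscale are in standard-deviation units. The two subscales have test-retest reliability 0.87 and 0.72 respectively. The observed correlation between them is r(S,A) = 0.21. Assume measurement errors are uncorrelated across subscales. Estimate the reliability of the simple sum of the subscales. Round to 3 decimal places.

0.831

Var(S+A) = 2 + 2·[0.21] = 2 + 0.42 = 2.42.
Because errors are independent across components, Cov(Tᵢ,Tⱼ) = Cov(Xᵢ,Xⱼ); the off-diagonal part of the true-score variance is the same as above.
True-score variance = [0.87 + 0.72] + 0.42 = 1.59 + 0.42 = 2.01.
Reliability = 2.01 / 2.42 = 0.831.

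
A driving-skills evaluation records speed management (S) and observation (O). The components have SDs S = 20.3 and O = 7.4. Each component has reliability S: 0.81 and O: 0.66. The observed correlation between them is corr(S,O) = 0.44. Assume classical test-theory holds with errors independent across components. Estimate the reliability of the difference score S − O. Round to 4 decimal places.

0.7104

Var(S−O) = 20.3² + 7.4² − 2·20.3·7.4·0.44 = 466.85 − 132.194 = 334.656.
Because errors are independent across components, Cov(Tᵢ,Tⱼ) = Cov(Xᵢ,Xⱼ); the off-diagonal part of the true-score variance is the same as above.
True-score variance = [20.3²·0.81 + 7.4²·0.66] − 132.194 = 369.935 − 132.194 = 237.741.
Reliability = 237.741 / 334.656 = 0.7104.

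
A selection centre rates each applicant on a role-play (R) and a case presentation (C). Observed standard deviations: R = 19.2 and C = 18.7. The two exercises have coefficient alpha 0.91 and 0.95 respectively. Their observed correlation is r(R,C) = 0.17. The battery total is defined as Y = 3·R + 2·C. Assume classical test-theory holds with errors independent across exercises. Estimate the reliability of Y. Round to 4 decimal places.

0.9324

Var(Y) = 3²·19.2² + 2²·18.7² + 2·[6·19.2·18.7·0.17] = 4716.52 + 732.442 = 5448.96.
Because errors are independent across components, Cov(Tᵢ,Tⱼ) = Cov(Xᵢ,Xⱼ); the off-diagonal part of the true-score variance is the same as above.
True-score variance = [3²·19.2²·0.91 + 2²·18.7²·0.95] + 732.442 = 4347.98 + 732.442 = 5080.43.
Reliability = 5080.43 / 5448.96 = 0.9324.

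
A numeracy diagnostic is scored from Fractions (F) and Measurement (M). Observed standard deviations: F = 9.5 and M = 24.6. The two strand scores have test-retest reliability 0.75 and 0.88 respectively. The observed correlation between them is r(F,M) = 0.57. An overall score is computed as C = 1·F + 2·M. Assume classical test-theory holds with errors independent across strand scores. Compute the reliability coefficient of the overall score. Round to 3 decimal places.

Var(C) = 9.5² + 2²·24.6² + 2·[2·9.5·24.6·0.57] = 2510.89 + 532.836 = 3043.73.
With uncorrelated errors the cross-covariances are all true-score covariance, so they carry over unchanged; only the diagonal terms shrink to ρᵢσᵢ².
True-score variance = [9.5²·0.75 + 2²·24.6²·0.88] + 532.836 = 2197.85 + 532.836 = 2730.69.
Reliability = 2730.69 / 3043.73 = 0.897.

0.897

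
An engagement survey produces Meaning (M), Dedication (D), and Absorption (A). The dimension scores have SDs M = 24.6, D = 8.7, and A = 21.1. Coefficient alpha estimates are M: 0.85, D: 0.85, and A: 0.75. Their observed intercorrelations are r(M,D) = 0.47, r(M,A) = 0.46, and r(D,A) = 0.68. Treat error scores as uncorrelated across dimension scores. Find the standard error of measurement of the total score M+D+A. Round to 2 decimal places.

14.61

Var(total) = 1126.06 + 928.369 = 2054.43.
True-score variance = 912.63 + 928.369 = 1841, so reliability = 0.8961.
Error variance = 2054.43 − 1841 = 213.43; SEM = √213.43 = 14.61.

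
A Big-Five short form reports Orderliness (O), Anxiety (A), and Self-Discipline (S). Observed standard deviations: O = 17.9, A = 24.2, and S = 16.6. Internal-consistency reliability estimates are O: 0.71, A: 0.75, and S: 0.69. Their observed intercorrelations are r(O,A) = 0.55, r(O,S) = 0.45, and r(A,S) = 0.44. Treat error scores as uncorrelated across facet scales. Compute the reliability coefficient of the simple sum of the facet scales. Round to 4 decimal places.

0.8575

Var(O+A+S) = 17.9² + 24.2² + 16.6² + 2·[17.9·24.2·0.55 + 17.9·16.6·0.45 + 24.2·16.6·0.44] = 1181.61 + 1097.44 = 2279.05.
Because errors are independent across components, Cov(Tᵢ,Tⱼ) = Cov(Xᵢ,Xⱼ); the off-diagonal part of the true-score variance is the same as above.
True-score variance = [17.9²·0.71 + 24.2²·0.75 + 16.6²·0.69] + 1097.44 = 856.858 + 1097.44 = 1954.3.
Reliability = 1954.3 / 2279.05 = 0.8575.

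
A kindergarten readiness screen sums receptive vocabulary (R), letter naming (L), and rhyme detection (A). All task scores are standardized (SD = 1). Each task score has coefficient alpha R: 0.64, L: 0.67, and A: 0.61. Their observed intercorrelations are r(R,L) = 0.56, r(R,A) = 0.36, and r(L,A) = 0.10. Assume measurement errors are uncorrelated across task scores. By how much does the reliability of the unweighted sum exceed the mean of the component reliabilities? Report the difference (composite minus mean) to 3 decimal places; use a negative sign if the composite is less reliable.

Var(sum) = 3 + 2.04 = 5.04; true-score variance = 1.92 + 2.04 = 3.96; composite reliability = 0.7857.
Mean component reliability = 0.6400.
Difference = 0.7857 − 0.6400 = 0.146.

0.146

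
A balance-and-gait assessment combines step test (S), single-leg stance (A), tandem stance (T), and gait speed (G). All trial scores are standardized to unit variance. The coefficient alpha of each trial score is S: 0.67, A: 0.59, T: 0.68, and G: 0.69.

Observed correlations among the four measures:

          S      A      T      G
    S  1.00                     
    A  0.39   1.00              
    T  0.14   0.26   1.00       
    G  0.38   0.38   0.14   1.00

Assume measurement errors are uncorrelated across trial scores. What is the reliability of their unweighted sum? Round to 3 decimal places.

Var(S+A+T+G) = 4 + 2·[0.39 + 0.14 + 0.38 + 0.26 + 0.38 + 0.14] = 4 + 3.38 = 7.38.
With uncorrelated errors the cross-covariances are all true-score covariance, so they carry over unchanged; only the diagonal terms shrink to ρᵢσᵢ².
True-score variance = [0.67 + 0.59 + 0.68 + 0.69] + 3.38 = 2.63 + 3.38 = 6.01.
Reliability = 6.01 / 7.38 = 0.814.

0.814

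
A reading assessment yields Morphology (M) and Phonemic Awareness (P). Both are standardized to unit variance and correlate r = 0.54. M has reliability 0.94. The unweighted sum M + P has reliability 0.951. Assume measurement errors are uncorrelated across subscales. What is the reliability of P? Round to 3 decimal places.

0.909

Var(M+P) = 2 + 2·0.54 = 3.080.
True-score variance = ρ_M + ρ_P + 2·0.54, so 0.951 = (0.94 + ρ_P + 1.08) / 3.080.
ρ_P = 0.951·3.080 − 0.94 − 1.08 = 0.909.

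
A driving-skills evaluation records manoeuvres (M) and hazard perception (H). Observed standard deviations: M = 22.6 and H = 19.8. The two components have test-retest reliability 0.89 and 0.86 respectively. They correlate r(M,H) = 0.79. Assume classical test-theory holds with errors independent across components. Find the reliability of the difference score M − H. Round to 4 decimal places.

0.4327

Var(M−H) = 22.6² + 19.8² − 2·22.6·19.8·0.79 = 902.8 − 707.018 = 195.782.
With uncorrelated errors the cross-covariances are all true-score covariance, so they carry over unchanged; only the diagonal terms shrink to ρᵢσᵢ².
True-score variance = [22.6²·0.89 + 19.8²·0.86] − 707.018 = 791.731 − 707.018 = 84.7124.
Reliability = 84.7124 / 195.782 = 0.4327.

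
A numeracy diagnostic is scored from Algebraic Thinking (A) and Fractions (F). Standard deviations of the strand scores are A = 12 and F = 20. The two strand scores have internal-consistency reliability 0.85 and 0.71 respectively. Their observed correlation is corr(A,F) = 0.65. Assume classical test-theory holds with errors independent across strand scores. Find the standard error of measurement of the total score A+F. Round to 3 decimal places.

Var(total) = 544 + 312 = 856.
True-score variance = 406.4 + 312 = 718.4, so reliability = 0.8393.
Error variance = 856 − 718.4 = 137.6; SEM = √137.6 = 11.730.

11.730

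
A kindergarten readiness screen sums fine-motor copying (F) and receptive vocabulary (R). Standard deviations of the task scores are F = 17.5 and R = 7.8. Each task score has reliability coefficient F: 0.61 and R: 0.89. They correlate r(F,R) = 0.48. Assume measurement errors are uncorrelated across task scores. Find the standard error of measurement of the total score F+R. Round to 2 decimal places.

Var(total) = 367.09 + 131.04 = 498.13.
True-score variance = 240.96 + 131.04 = 372, so reliability = 0.7468.
Error variance = 498.13 − 372 = 126.13; SEM = √126.13 = 11.23.

11.23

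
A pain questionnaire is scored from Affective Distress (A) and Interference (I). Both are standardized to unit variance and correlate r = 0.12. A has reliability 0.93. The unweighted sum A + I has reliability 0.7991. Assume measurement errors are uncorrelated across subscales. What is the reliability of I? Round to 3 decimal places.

0.620

Var(A+I) = 2 + 2·0.12 = 2.240.
True-score variance = ρ_A + ρ_I + 2·0.12, so 0.7991 = (0.93 + ρ_I + 0.24) / 2.240.
ρ_I = 0.7991·2.240 − 0.93 − 0.24 = 0.620.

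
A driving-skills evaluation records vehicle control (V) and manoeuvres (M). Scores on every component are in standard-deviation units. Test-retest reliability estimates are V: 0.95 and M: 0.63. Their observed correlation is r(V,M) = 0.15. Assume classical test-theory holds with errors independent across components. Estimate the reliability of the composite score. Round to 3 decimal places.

Var(V+M) = 2 + 2·[0.15] = 2 + 0.3 = 2.3.
With uncorrelated errors the cross-covariances are all true-score covariance, so they carry over unchanged; only the diagonal terms shrink to ρᵢσᵢ².
True-score variance = [0.95 + 0.63] + 0.3 = 1.58 + 0.3 = 1.88.
Reliability = 1.88 / 2.3 = 0.817.

0.817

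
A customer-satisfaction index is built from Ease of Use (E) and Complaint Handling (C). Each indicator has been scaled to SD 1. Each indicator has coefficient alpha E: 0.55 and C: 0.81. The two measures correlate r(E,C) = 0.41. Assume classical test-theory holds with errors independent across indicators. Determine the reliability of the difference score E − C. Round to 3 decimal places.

0.458

Var(E−C) = 1 + 1 − 2·0.41 = 2 − 0.82 = 1.18.
Under uncorrelated errors the observed covariances equal the true-score covariances, so only the own-variance terms attenuate.
True-score variance = [0.55 + 0.81] − 0.82 = 1.36 − 0.82 = 0.54.
Reliability = 0.54 / 1.18 = 0.458.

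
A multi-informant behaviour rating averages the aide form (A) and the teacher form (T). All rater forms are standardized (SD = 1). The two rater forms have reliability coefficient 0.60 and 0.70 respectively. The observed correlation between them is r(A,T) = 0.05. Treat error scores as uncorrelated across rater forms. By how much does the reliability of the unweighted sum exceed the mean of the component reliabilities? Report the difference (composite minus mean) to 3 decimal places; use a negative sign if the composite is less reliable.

0.017

Var(sum) = 2 + 0.1 = 2.1; true-score variance = 1.3 + 0.1 = 1.4; composite reliability = 0.6667.
Mean component reliability = 0.6500.
Difference = 0.6667 − 0.6500 = 0.017.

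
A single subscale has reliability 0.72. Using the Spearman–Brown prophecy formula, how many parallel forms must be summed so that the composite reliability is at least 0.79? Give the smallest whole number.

2

k ≥ ρ*(1−ρ₁)/(ρ₁(1−ρ*)) = 0.79·0.28 / (0.72·0.21) = 1.463.
Smallest integer k = 2.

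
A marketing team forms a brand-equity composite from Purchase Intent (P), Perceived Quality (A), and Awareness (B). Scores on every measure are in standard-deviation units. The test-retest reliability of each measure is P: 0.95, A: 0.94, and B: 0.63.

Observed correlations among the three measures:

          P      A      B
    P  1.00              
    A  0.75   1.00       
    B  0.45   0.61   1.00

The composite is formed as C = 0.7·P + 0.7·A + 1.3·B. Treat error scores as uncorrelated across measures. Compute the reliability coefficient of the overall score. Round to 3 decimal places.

Var(C) = 0.7² + 0.7² + 1.3² + 2·[0.49·0.75 + 0.91·0.45 + 0.91·0.61] = 2.67 + 2.6642 = 5.3342.
Because errors are independent across components, Cov(Tᵢ,Tⱼ) = Cov(Xᵢ,Xⱼ); the off-diagonal part of the true-score variance is the same as above.
True-score variance = [0.7²·0.95 + 0.7²·0.94 + 1.3²·0.63] + 2.6642 = 1.9908 + 2.6642 = 4.655.
Reliability = 4.655 / 5.3342 = 0.873.

0.873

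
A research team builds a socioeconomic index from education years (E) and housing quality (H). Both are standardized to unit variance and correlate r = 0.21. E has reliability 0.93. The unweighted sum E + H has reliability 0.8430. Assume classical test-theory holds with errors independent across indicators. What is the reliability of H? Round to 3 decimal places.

0.690

Var(E+H) = 2 + 2·0.21 = 2.420.
True-score variance = ρ_E + ρ_H + 2·0.21, so 0.8430 = (0.93 + ρ_H + 0.42) / 2.420.
ρ_H = 0.8430·2.420 − 0.93 − 0.42 = 0.690.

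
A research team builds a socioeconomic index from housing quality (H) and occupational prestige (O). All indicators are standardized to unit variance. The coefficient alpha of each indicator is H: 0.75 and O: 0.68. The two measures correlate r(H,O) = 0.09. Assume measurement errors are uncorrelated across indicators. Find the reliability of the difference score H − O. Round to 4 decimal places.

Var(H−O) = 1 + 1 − 2·0.09 = 2 − 0.18 = 1.82.
With uncorrelated errors the cross-covariances are all true-score covariance, so they carry over unchanged; only the diagonal terms shrink to ρᵢσᵢ².
True-score variance = [0.75 + 0.68] − 0.18 = 1.43 − 0.18 = 1.25.
Reliability = 1.25 / 1.82 = 0.6868.

0.6868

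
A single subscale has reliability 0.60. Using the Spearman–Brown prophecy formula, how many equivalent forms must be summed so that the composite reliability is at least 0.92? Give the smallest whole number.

k ≥ ρ*(1−ρ₁)/(ρ₁(1−ρ*)) = 0.92·0.40 / (0.60·0.08) = 7.667.
Smallest integer k = 8.

8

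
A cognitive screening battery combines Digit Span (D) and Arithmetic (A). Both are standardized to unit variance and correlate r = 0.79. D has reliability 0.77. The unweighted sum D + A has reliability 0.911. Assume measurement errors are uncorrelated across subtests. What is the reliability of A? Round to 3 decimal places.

Var(D+A) = 2 + 2·0.79 = 3.580.
True-score variance = ρ_D + ρ_A + 2·0.79, so 0.911 = (0.77 + ρ_A + 1.58) / 3.580.
ρ_A = 0.911·3.580 − 0.77 − 1.58 = 0.911.

0.911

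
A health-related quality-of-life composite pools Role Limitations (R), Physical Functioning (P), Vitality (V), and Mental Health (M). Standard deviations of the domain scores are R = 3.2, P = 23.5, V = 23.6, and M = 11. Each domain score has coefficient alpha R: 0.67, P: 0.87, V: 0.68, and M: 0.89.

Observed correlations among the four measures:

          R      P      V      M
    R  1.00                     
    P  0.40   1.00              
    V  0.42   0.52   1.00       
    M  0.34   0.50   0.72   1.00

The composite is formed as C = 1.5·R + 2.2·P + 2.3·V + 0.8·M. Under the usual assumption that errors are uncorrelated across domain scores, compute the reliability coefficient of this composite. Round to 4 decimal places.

Var(C) = 1.5²·3.2² + 2.2²·23.5² + 2.3²·23.6² + 0.8²·11² + 2·[3.3·3.2·23.5·0.40 + 3.45·3.2·23.6·0.42 + 1.2·3.2·11·0.34 + 5.06·23.5·23.6·0.52 + 1.76·23.5·11·0.50 + 1.84·23.6·11·0.72] = 5719.69 + 4507.43 = 10227.1.
With uncorrelated errors the cross-covariances are all true-score covariance, so they carry over unchanged; only the diagonal terms shrink to ρᵢσᵢ².
True-score variance = [1.5²·3.2²·0.67 + 2.2²·23.5²·0.87 + 2.3²·23.6²·0.68 + 0.8²·11²·0.89] + 4507.43 = 4413.27 + 4507.43 = 8920.7.
Reliability = 8920.7 / 10227.1 = 0.8723.

0.8723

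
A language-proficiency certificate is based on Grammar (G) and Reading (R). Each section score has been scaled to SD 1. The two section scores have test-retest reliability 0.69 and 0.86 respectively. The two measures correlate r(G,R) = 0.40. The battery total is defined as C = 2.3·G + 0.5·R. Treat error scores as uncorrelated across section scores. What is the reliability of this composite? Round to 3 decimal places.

Var(C) = 2.3² + 0.5² + 2·[1.15·0.40] = 5.54 + 0.92 = 6.46.
With uncorrelated errors the cross-covariances are all true-score covariance, so they carry over unchanged; only the diagonal terms shrink to ρᵢσᵢ².
True-score variance = [2.3²·0.69 + 0.5²·0.86] + 0.92 = 3.8651 + 0.92 = 4.7851.
Reliability = 4.7851 / 6.46 = 0.741.

0.741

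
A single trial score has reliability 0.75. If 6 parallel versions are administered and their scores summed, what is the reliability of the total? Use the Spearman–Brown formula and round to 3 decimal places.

ρ_k = kρ / (1 + (k−1)ρ) = 6·0.75 / (1 + 5·0.75) = 4.500 / 4.750 = 0.947.

0.947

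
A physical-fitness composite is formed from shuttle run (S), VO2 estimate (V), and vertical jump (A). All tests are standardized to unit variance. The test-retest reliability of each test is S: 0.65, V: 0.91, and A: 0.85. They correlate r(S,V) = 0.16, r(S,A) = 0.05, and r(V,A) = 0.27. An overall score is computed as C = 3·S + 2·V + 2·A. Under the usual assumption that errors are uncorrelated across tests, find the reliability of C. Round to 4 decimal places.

Var(C) = 3² + 2² + 2² + 2·[6·0.16 + 6·0.05 + 4·0.27] = 17 + 4.68 = 21.68.
Because errors are independent across components, Cov(Tᵢ,Tⱼ) = Cov(Xᵢ,Xⱼ); the off-diagonal part of the true-score variance is the same as above.
True-score variance = [3²·0.65 + 2²·0.91 + 2²·0.85] + 4.68 = 12.89 + 4.68 = 17.57.
Reliability = 17.57 / 21.68 = 0.8104.

0.8104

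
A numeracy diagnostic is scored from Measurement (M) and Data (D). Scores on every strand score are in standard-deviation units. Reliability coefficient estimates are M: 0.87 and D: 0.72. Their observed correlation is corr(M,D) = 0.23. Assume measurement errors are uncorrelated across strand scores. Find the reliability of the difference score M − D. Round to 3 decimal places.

Var(M−D) = 1 + 1 − 2·0.23 = 2 − 0.46 = 1.54.
Because errors are independent across components, Cov(Tᵢ,Tⱼ) = Cov(Xᵢ,Xⱼ); the off-diagonal part of the true-score variance is the same as above.
True-score variance = [0.87 + 0.72] − 0.46 = 1.59 − 0.46 = 1.13.
Reliability = 1.13 / 1.54 = 0.734.

0.734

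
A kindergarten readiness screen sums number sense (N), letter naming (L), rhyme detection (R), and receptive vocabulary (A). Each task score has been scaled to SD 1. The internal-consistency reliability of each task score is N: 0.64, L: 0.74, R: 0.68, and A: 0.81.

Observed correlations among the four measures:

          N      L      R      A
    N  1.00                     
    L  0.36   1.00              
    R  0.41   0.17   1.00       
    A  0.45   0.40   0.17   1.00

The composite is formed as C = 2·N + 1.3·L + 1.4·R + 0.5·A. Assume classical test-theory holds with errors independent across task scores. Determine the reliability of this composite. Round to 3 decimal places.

Var(C) = 2² + 1.3² + 1.4² + 0.5² + 2·[2.6·0.36 + 2.8·0.41 + 0.45 + 1.82·0.17 + 0.65·0.40 + 0.7·0.17] = 7.9 + 6.4448 = 14.3448.
Because errors are independent across components, Cov(Tᵢ,Tⱼ) = Cov(Xᵢ,Xⱼ); the off-diagonal part of the true-score variance is the same as above.
True-score variance = [2²·0.64 + 1.3²·0.74 + 1.4²·0.68 + 0.5²·0.81] + 6.4448 = 5.3459 + 6.4448 = 11.7907.
Reliability = 11.7907 / 14.3448 = 0.822.

0.822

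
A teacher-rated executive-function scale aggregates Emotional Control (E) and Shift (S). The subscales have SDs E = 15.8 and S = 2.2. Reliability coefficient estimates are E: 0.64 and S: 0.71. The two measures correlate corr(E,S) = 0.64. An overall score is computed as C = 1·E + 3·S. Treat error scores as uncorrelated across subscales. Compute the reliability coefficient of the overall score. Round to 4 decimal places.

Var(C) = 15.8² + 3²·2.2² + 2·[3·15.8·2.2·0.64] = 293.2 + 133.478 = 426.678.
With uncorrelated errors the cross-covariances are all true-score covariance, so they carry over unchanged; only the diagonal terms shrink to ρᵢσᵢ².
True-score variance = [15.8²·0.64 + 3²·2.2²·0.71] + 133.478 = 190.697 + 133.478 = 324.176.
Reliability = 324.176 / 426.678 = 0.7598.

0.7598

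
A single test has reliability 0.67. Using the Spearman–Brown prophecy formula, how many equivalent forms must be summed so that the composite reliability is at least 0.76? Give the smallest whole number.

k ≥ ρ*(1−ρ₁)/(ρ₁(1−ρ*)) = 0.76·0.33 / (0.67·0.24) = 1.560.
Smallest integer k = 2.

2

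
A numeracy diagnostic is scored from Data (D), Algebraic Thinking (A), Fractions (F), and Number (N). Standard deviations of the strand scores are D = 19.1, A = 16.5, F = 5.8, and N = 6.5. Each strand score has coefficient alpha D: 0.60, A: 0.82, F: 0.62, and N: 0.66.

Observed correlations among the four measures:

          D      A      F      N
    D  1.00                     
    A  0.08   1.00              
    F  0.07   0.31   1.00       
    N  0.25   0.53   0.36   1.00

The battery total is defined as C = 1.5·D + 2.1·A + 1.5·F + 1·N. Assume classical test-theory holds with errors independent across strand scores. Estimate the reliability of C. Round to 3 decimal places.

0.797

Var(C) = 1.5²·19.1² + 2.1²·16.5² + 1.5²·5.8² + 6.5² + 2·[3.15·19.1·16.5·0.08 + 2.25·19.1·5.8·0.07 + 1.5·19.1·6.5·0.25 + 3.15·16.5·5.8·0.31 + 2.1·16.5·6.5·0.53 + 1.5·5.8·6.5·0.36] = 2139.39 + 753.2 = 2892.59.
With uncorrelated errors the cross-covariances are all true-score covariance, so they carry over unchanged; only the diagonal terms shrink to ρᵢσᵢ².
True-score variance = [1.5²·19.1²·0.60 + 2.1²·16.5²·0.82 + 1.5²·5.8²·0.62 + 6.5²·0.66] + 753.2 = 1551.82 + 753.2 = 2305.02.
Reliability = 2305.02 / 2892.59 = 0.797.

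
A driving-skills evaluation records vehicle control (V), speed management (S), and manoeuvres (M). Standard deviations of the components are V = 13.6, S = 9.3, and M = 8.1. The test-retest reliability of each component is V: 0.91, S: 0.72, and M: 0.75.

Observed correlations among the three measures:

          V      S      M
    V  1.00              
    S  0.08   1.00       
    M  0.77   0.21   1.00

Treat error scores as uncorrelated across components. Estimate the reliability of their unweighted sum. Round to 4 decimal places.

Var(V+S+M) = 13.6² + 9.3² + 8.1² + 2·[13.6·9.3·0.08 + 13.6·8.1·0.77 + 9.3·8.1·0.21] = 337.06 + 221.522 = 558.582.
With uncorrelated errors the cross-covariances are all true-score covariance, so they carry over unchanged; only the diagonal terms shrink to ρᵢσᵢ².
True-score variance = [13.6²·0.91 + 9.3²·0.72 + 8.1²·0.75] + 221.522 = 279.794 + 221.522 = 501.316.
Reliability = 501.316 / 558.582 = 0.8975.

0.8975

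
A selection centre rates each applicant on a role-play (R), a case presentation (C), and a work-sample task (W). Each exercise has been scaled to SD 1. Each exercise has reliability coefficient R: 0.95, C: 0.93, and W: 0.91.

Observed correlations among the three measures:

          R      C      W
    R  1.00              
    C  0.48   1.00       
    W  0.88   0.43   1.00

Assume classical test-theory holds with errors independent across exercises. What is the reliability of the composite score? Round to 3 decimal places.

0.968

Var(R+C+W) = 3 + 2·[0.48 + 0.88 + 0.43] = 3 + 3.58 = 6.58.
With uncorrelated errors the cross-covariances are all true-score covariance, so they carry over unchanged; only the diagonal terms shrink to ρᵢσᵢ².
True-score variance = [0.95 + 0.93 + 0.91] + 3.58 = 2.79 + 3.58 = 6.37.
Reliability = 6.37 / 6.58 = 0.968.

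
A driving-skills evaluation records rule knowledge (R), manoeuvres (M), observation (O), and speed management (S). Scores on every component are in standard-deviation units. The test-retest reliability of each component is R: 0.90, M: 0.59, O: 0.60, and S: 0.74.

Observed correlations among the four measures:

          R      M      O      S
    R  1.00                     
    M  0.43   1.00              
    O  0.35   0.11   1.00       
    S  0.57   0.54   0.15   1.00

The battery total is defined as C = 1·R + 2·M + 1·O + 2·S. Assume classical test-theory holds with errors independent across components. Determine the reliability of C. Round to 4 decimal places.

Var(C) = 1 + 2² + 1 + 2² + 2·[2·0.43 + 0.35 + 2·0.57 + 2·0.11 + 4·0.54 + 2·0.15] = 10 + 10.06 = 20.06.
With uncorrelated errors the cross-covariances are all true-score covariance, so they carry over unchanged; only the diagonal terms shrink to ρᵢσᵢ².
True-score variance = [0.90 + 2²·0.59 + 0.60 + 2²·0.74] + 10.06 = 6.82 + 10.06 = 16.88.
Reliability = 16.88 / 20.06 = 0.8415.

0.8415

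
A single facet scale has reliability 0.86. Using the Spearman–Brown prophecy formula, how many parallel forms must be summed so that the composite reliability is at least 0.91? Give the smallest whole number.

k ≥ ρ*(1−ρ₁)/(ρ₁(1−ρ*)) = 0.91·0.14 / (0.86·0.09) = 1.646.
Smallest integer k = 2.

2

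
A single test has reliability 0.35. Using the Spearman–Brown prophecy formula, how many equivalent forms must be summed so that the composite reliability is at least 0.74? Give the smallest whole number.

6

k ≥ ρ*(1−ρ₁)/(ρ₁(1−ρ*)) = 0.74·0.65 / (0.35·0.26) = 5.286.
Smallest integer k = 6.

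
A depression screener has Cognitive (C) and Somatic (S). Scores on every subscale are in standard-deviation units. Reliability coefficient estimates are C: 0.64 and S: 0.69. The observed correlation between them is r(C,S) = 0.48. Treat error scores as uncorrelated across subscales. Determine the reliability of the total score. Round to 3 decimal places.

Var(C+S) = 2 + 2·[0.48] = 2 + 0.96 = 2.96.
Because errors are independent across components, Cov(Tᵢ,Tⱼ) = Cov(Xᵢ,Xⱼ); the off-diagonal part of the true-score variance is the same as above.
True-score variance = [0.64 + 0.69] + 0.96 = 1.33 + 0.96 = 2.29.
Reliability = 2.29 / 2.96 = 0.774.

0.774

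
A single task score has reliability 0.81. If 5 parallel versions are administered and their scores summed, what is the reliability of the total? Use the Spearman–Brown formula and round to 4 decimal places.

0.9552

ρ_k = kρ / (1 + (k−1)ρ) = 5·0.81 / (1 + 4·0.81) = 4.050 / 4.240 = 0.9552.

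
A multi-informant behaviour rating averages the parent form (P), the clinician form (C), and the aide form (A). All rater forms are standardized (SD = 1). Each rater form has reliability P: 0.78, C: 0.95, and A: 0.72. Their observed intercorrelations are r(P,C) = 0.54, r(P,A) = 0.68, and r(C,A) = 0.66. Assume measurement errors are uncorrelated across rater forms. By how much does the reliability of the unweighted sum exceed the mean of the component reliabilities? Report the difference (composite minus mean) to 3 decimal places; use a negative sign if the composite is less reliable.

Var(sum) = 3 + 3.76 = 6.76; true-score variance = 2.45 + 3.76 = 6.21; composite reliability = 0.9186.
Mean component reliability = 0.8167.
Difference = 0.9186 − 0.8167 = 0.102.

0.102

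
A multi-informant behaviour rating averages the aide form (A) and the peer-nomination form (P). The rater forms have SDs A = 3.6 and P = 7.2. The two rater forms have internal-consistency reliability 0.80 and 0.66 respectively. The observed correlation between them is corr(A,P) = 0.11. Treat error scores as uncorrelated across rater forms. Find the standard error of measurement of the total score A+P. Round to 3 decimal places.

4.496

Var(total) = 64.8 + 5.7024 = 70.5024.
True-score variance = 44.5824 + 5.7024 = 50.2848, so reliability = 0.7132.
Error variance = 70.5024 − 50.2848 = 20.2176; SEM = √20.2176 = 4.496.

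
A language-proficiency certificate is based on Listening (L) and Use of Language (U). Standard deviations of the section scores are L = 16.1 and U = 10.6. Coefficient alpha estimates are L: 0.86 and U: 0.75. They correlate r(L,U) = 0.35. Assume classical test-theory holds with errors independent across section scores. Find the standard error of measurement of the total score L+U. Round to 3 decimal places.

8.024

Var(total) = 371.57 + 119.462 = 491.032.
True-score variance = 307.191 + 119.462 = 426.653, so reliability = 0.8689.
Error variance = 491.032 − 426.653 = 64.3794; SEM = √64.3794 = 8.024.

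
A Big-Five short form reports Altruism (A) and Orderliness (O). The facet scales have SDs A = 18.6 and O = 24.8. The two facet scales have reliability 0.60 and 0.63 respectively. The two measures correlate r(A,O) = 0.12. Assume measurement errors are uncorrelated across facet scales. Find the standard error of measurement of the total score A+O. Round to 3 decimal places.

19.130

Var(total) = 961 + 110.707 = 1071.71.
True-score variance = 595.051 + 110.707 = 705.758, so reliability = 0.6585.
Error variance = 1071.71 − 705.758 = 365.949; SEM = √365.949 = 19.130.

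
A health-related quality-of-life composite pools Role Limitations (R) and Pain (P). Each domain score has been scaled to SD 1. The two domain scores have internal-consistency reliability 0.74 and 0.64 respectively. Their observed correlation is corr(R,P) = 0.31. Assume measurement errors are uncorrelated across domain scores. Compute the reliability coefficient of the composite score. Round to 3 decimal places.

0.763

Var(R+P) = 2 + 2·[0.31] = 2 + 0.62 = 2.62.
With uncorrelated errors the cross-covariances are all true-score covariance, so they carry over unchanged; only the diagonal terms shrink to ρᵢσᵢ².
True-score variance = [0.74 + 0.64] + 0.62 = 1.38 + 0.62 = 2.
Reliability = 2 / 2.62 = 0.763.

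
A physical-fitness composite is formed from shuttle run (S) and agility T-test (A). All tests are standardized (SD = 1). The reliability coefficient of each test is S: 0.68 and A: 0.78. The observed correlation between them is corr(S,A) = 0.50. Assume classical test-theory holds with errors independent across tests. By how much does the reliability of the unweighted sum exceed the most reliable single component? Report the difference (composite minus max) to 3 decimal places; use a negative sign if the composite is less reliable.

0.040

Var(sum) = 2 + 1 = 3; true-score variance = 1.46 + 1 = 2.46; composite reliability = 0.8200.
Max component reliability = 0.7800.
Difference = 0.8200 − 0.7800 = 0.040.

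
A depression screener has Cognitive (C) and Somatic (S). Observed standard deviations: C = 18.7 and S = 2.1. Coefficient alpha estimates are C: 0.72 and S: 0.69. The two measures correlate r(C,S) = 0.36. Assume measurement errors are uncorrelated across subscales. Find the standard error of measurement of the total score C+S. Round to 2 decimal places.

Var(total) = 354.1 + 28.2744 = 382.374.
True-score variance = 254.82 + 28.2744 = 283.094, so reliability = 0.7404.
Error variance = 382.374 − 283.094 = 99.2803; SEM = √99.2803 = 9.96.

9.96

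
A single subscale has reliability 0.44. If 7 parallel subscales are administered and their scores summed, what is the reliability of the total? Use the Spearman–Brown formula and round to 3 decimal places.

0.846

ρ_k = kρ / (1 + (k−1)ρ) = 7·0.44 / (1 + 6·0.44) = 3.080 / 3.640 = 0.846.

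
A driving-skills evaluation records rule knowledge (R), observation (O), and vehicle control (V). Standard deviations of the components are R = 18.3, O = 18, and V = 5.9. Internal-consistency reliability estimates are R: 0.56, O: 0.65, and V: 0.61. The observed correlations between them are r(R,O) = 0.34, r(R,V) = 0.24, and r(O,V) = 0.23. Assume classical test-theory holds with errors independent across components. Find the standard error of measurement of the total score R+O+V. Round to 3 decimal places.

Var(total) = 693.7 + 324.67 = 1018.37.
True-score variance = 419.373 + 324.67 = 744.042, so reliability = 0.7306.
Error variance = 1018.37 − 744.042 = 274.327; SEM = √274.327 = 16.563.

16.563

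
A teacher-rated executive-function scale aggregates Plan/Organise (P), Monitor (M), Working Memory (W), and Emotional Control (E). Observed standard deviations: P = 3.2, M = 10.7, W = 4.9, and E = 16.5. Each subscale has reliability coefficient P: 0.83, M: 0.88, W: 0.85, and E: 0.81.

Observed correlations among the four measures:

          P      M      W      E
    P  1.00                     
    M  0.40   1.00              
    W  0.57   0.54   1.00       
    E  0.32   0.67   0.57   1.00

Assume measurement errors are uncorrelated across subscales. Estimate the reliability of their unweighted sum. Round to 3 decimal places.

0.920

Var(P+M+W+E) = 3.2² + 10.7² + 4.9² + 16.5² + 2·[3.2·10.7·0.40 + 3.2·4.9·0.57 + 3.2·16.5·0.32 + 10.7·4.9·0.54 + 10.7·16.5·0.67 + 4.9·16.5·0.57] = 420.99 + 464.43 = 885.42.
Because errors are independent across components, Cov(Tᵢ,Tⱼ) = Cov(Xᵢ,Xⱼ); the off-diagonal part of the true-score variance is the same as above.
True-score variance = [3.2²·0.83 + 10.7²·0.88 + 4.9²·0.85 + 16.5²·0.81] + 464.43 = 350.181 + 464.43 = 814.611.
Reliability = 814.611 / 885.42 = 0.920.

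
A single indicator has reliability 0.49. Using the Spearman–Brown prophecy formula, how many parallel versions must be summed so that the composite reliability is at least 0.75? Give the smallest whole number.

4

k ≥ ρ*(1−ρ₁)/(ρ₁(1−ρ*)) = 0.75·0.51 / (0.49·0.25) = 3.122.
Smallest integer k = 4.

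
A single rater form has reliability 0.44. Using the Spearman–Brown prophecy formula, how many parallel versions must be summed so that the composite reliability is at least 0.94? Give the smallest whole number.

k ≥ ρ*(1−ρ₁)/(ρ₁(1−ρ*)) = 0.94·0.56 / (0.44·0.06) = 19.939.
Smallest integer k = 20.

20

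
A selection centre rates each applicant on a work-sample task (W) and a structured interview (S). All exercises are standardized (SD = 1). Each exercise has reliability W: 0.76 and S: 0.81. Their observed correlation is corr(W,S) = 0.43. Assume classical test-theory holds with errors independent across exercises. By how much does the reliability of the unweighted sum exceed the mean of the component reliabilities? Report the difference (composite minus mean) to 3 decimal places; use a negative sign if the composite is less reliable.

Var(sum) = 2 + 0.86 = 2.86; true-score variance = 1.57 + 0.86 = 2.43; composite reliability = 0.8497.
Mean component reliability = 0.7850.
Difference = 0.8497 − 0.7850 = 0.065.

0.065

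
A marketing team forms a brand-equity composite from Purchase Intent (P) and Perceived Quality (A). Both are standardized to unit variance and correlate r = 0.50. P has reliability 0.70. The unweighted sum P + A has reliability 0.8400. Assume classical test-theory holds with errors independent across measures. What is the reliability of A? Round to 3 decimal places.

Var(P+A) = 2 + 2·0.50 = 3.000.
True-score variance = ρ_P + ρ_A + 2·0.50, so 0.8400 = (0.70 + ρ_A + 1.00) / 3.000.
ρ_A = 0.8400·3.000 − 0.70 − 1.00 = 0.820.

0.820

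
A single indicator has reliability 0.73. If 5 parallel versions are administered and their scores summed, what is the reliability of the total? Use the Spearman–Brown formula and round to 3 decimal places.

ρ_k = kρ / (1 + (k−1)ρ) = 5·0.73 / (1 + 4·0.73) = 3.650 / 3.920 = 0.931.

0.931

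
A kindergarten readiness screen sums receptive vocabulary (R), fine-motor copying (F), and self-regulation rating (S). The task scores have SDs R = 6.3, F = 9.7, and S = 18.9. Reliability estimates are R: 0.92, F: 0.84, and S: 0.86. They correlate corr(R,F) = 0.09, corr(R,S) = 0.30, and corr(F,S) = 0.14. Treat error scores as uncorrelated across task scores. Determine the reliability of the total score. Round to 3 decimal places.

0.891

Var(R+F+S) = 6.3² + 9.7² + 18.9² + 2·[6.3·9.7·0.09 + 6.3·18.9·0.30 + 9.7·18.9·0.14] = 490.99 + 133.774 = 624.764.
Because errors are independent across components, Cov(Tᵢ,Tⱼ) = Cov(Xᵢ,Xⱼ); the off-diagonal part of the true-score variance is the same as above.
True-score variance = [6.3²·0.92 + 9.7²·0.84 + 18.9²·0.86] + 133.774 = 422.751 + 133.774 = 556.525.
Reliability = 556.525 / 624.764 = 0.891.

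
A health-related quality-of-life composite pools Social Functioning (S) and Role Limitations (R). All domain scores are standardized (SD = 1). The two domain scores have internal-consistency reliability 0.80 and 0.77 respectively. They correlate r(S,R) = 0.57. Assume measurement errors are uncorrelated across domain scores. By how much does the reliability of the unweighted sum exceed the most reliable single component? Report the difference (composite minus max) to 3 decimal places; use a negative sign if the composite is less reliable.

0.063

Var(sum) = 2 + 1.14 = 3.14; true-score variance = 1.57 + 1.14 = 2.71; composite reliability = 0.8631.
Max component reliability = 0.8000.
Difference = 0.8631 − 0.8000 = 0.063.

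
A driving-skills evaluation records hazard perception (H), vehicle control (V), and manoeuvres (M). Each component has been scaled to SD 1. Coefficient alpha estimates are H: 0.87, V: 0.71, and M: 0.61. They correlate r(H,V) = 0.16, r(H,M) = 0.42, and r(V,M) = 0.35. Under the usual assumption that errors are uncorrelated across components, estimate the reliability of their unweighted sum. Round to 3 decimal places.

0.833

Var(H+V+M) = 3 + 2·[0.16 + 0.42 + 0.35] = 3 + 1.86 = 4.86.
Under uncorrelated errors the observed covariances equal the true-score covariances, so only the own-variance terms attenuate.
True-score variance = [0.87 + 0.71 + 0.61] + 1.86 = 2.19 + 1.86 = 4.05.
Reliability = 4.05 / 4.86 = 0.833.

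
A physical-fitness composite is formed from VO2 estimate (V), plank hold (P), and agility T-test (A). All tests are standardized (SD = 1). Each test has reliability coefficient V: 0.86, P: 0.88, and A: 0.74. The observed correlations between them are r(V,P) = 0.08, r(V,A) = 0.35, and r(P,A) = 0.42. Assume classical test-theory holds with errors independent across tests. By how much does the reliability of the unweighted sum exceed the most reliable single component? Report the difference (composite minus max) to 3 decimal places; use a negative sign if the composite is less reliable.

Var(sum) = 3 + 1.7 = 4.7; true-score variance = 2.48 + 1.7 = 4.18; composite reliability = 0.8894.
Max component reliability = 0.8800.
Difference = 0.8894 − 0.8800 = 0.009.

0.009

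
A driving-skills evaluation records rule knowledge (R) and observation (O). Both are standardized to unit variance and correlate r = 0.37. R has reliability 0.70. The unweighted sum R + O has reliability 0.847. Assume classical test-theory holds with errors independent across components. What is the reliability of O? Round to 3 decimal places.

0.881

Var(R+O) = 2 + 2·0.37 = 2.740.
True-score variance = ρ_R + ρ_O + 2·0.37, so 0.847 = (0.70 + ρ_O + 0.74) / 2.740.
ρ_O = 0.847·2.740 − 0.70 − 0.74 = 0.881.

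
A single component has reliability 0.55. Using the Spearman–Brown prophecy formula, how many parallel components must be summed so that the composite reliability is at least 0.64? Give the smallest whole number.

2

k ≥ ρ*(1−ρ₁)/(ρ₁(1−ρ*)) = 0.64·0.45 / (0.55·0.36) = 1.455.
Smallest integer k = 2.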